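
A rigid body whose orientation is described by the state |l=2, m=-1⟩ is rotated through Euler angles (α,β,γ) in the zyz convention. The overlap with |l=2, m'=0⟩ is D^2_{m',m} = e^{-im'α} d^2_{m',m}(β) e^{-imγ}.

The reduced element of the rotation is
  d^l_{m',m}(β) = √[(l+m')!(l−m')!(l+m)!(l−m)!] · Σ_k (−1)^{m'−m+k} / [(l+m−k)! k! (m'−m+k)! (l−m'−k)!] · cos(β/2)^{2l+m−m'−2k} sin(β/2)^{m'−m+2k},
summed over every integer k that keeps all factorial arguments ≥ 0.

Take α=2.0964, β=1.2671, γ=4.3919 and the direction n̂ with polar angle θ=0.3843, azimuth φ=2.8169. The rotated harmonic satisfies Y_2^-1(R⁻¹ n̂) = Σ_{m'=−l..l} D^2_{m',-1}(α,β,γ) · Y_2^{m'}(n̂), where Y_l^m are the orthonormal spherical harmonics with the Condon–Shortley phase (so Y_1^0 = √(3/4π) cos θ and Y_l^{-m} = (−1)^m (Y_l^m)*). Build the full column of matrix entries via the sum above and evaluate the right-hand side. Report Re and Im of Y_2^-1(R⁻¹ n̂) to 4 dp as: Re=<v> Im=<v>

Need the full column D^2_{m',-1} for m'=−2..2 at α=2.0964, β=1.2671, γ=4.3919.
cos(β/2)=0.805931, sin(β/2)=0.592010
d^2_{-2,-1}: single k=1 term ⇒ +0.619801;  D = -0.413658+0.461563i
d^2_{-1,-1}: k∈[0..1] ⇒ +0.421882 -0.682927 = -0.261045;  D = -0.255573-0.053169i
d^2_{0,-1}: k∈[0..1] ⇒ -0.759098 +0.409600 = -0.349498;  D = +0.110103+0.331702i
d^2_{1,-1}: k∈[0..1] ⇒ +0.682927 -0.122833 = +0.560094;  D = -0.371294+0.419340i
d^2_{2,-1}: single k=0 term ⇒ -0.334437;  D = -0.327830-0.066147i
Y_2^{m'}(θ=0.3843,φ=2.8169) and Σ D·Y over m':
  (-0.4137+0.4616i)·(+0.0432+0.0328i)  (-0.2556-0.0532i)·(-0.2545-0.0857i)  (+0.1101+0.3317i)·(+0.4978+0.0000i)  (-0.3713+0.4193i)·(+0.2545-0.0857i)  (-0.3278-0.0661i)·(+0.0432-0.0328i)
Y_2^-1(R⁻¹ n̂) = +0.007336+0.353341i

Re=0.0073 Im=0.3533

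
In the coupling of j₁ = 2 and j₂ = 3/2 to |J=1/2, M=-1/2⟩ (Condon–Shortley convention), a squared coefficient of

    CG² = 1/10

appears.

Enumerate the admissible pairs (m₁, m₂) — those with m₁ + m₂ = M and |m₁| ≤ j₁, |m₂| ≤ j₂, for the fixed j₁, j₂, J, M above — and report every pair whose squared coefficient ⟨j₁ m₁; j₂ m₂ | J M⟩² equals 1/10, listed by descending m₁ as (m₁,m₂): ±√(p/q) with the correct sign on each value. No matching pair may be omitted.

Admissible pairs with m₁+m₂ = M = -1/2: (-2,3/2), (-1,1/2), (0,-1/2), (1,-3/2)
  (m₁,m₂)=(1,-3/2): CG² = 1/10, CG = +√(1/10)   ← matches the target
  (m₁,m₂)=(0,-1/2): CG² = 1/5, CG = −√(1/5)
  (m₁,m₂)=(-1,1/2): CG² = 3/10, CG = +√(3/10)
  (m₁,m₂)=(-2,3/2): CG² = 2/5, CG = −√(2/5)
Pairs with CG² = 1/10: (1,-3/2): +√(1/10)

(1,-3/2): +√(1/10)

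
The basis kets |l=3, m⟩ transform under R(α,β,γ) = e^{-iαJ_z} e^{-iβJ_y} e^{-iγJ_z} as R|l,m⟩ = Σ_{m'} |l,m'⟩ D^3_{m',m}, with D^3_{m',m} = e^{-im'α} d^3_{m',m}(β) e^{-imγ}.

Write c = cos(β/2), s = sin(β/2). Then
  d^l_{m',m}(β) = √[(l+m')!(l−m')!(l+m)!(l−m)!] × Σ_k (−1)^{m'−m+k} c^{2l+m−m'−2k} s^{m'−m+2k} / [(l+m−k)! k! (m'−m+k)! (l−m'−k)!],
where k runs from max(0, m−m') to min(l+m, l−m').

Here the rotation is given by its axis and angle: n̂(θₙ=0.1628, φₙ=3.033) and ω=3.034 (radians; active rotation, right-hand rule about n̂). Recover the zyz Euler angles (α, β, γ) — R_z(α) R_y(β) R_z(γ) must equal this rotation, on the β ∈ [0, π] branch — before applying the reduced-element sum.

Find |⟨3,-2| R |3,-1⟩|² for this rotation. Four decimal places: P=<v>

Axis–angle → zyz. n̂ = (sinθₙcosφₙ, sinθₙsinφₙ, cosθₙ) = (-0.161127, +0.017566, +0.986777), ω = 3.0340.
R = I cosω + sinω [n̂]ₓ + (1−cosω) n̂n̂ᵀ gives
  R = [-0.942444, -0.111610, -0.315187; +0.100321, -0.993602, +0.051871; -0.318960, +0.017265, +0.947611]
β = atan2(√(R₁₃²+R₂₃²), R₃₃) = 0.325125; α = atan2(R₂₃, R₁₃) mod 2π = 2.978484; γ = atan2(R₃₂, −R₃₁) mod 2π = 0.054077
Split into d^3_{-2,-1}(β=0.3251) × two z-phases.
c=cos(0.325125/2)=0.986816, s=sin(0.325125/2)=0.161847; N=√[1·120·2·24]=75.894664
Admissible k: 1..2 (factorial args all ≥0)
  k=1: (−1)^0·75.8947/(24)·0.9868^5·0.1618^1 = +0.478945
  k=2: (−1)^1·75.8947/(12)·0.9868^3·0.1618^3 = -0.025766
d^3_{-2,-1}(0.3251) = +0.478945 -0.025766 = +0.453179
|D^3_{-2,-1}|² = |d^3_{-2,-1}(β)|² = (+0.453179)² = 0.205371 (the z-rotation phases have unit modulus)

P=0.2054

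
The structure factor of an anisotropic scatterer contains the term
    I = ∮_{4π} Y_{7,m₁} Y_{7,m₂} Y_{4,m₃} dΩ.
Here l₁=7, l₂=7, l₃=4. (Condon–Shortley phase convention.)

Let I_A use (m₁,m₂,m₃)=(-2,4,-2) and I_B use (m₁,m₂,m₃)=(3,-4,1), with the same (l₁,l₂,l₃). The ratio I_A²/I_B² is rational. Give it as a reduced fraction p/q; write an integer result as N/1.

l's match ⇒ only the (l;m) 3-j factors differ between A and B.
A: triangle coeff Δ(7,7,4) = 1/58198140; Σ_t [7,9]: t=7:−1/2903040 t=8:+1/2903040 t=9:−1/34836480 = -1/34836480; (3j)²=25/117572 [(7 7 4; -2 4 -2)], sign=-1
B: triangle coeff Δ(7,7,4) = 1/58198140; Σ_t [0,3]: t=0:+1/522547200 t=1:−1/8709120 t=2:+1/1935360 t=3:−1/4354560 = 13/74649600; (3j)²=91/11628 [(7 7 4; 3 -4 1)], sign=-1
I_A²/I_B² = (25/117572)/(91/11628) = 225/8281

225/8281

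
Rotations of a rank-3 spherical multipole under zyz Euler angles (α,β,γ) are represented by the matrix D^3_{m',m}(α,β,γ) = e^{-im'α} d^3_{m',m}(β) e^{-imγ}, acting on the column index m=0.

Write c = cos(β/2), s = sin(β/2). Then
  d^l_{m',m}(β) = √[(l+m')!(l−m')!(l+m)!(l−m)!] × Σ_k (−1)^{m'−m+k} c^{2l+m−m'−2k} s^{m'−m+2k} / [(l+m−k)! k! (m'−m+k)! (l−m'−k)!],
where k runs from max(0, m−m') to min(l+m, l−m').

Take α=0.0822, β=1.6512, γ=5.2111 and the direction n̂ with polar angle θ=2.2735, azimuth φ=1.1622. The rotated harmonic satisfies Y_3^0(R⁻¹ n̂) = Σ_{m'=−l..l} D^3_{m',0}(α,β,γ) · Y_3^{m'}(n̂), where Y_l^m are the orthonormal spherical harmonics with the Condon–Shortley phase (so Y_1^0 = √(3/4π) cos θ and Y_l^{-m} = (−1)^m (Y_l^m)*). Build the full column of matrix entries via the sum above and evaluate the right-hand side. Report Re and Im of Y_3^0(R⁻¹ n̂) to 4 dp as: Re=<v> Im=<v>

Need the full column D^3_{m',0} for m'=−3..3 at α=0.0822, β=1.6512, γ=5.2111.
cos(β/2)=0.678116, sin(β/2)=0.734955
d^3_{-3,0}: single k=3 term ⇒ +0.553617;  D = +0.536869+0.135142i
d^3_{-2,0}: k∈[2..3] ⇒ +0.625602 -0.734871 = -0.109269;  D = -0.107796-0.017883i
d^3_{-1,0}: k∈[1..3] ⇒ +0.365066 -1.286489 +0.503730 = -0.417692;  D = -0.416282-0.034296i
d^3_{0,0}: k∈[0..3] ⇒ +0.097235 -1.027969 +1.207517 -0.157603 = +0.119180;  D = +0.119180+0.000000i
d^3_{1,0}: k∈[0..2] ⇒ -0.365066 +1.286489 -0.503730 = +0.417692;  D = +0.416282-0.034296i
d^3_{2,0}: k∈[0..1] ⇒ +0.625602 -0.734871 = -0.109269;  D = -0.107796+0.017883i
d^3_{3,0}: single k=0 term ⇒ -0.553617;  D = -0.536869+0.135142i
Y_3^{m'}(θ=2.2735,φ=1.1622) and Σ D·Y over m':
  (+0.5369+0.1351i)·(-0.1745+0.0627i)  (-0.1078-0.0179i)·(+0.2632+0.2805i)  (-0.4163-0.0343i)·(+0.1066-0.2463i)  (+0.1192+0.0000i)·(+0.2199+0.0000i)  (+0.4163-0.0343i)·(-0.1066-0.2463i)  (-0.1078+0.0179i)·(+0.2632-0.2805i)  (-0.5369+0.1351i)·(+0.1745+0.0627i)
Y_3^0(R⁻¹ n̂) = -0.330482+0.000000i

Re=-0.3305 Im=0.0000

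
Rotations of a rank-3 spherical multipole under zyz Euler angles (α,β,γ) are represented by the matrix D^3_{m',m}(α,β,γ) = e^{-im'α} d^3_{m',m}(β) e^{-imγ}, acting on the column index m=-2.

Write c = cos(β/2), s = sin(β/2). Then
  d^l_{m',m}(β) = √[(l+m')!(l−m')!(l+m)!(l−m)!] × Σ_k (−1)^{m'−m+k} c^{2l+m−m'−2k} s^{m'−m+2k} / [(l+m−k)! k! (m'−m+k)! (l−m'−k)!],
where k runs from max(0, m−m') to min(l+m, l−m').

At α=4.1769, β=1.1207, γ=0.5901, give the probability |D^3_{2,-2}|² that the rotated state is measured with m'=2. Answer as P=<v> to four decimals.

Split into d^3_{2,-2}(β=1.1207) × two z-phases.
Half-angle: c=0.847069, s=0.531483. N=√(120·1·1·120)=120.000000
k∈{0,1} keeps every argument non-negative
  k=0: (−1)^4·120.0000/(24)·0.8471^2·0.5315^4 = +0.286262
  k=1: (−1)^5·120.0000/(120)·0.8471^0·0.5315^6 = -0.022539
d^3_{2,-2}(1.1207) = +0.286262 -0.022539 = +0.263723
|D^3_{2,-2}|² = |d^3_{2,-2}(β)|² = (+0.263723)² = 0.069550 (the z-rotation phases have unit modulus)

P=0.0696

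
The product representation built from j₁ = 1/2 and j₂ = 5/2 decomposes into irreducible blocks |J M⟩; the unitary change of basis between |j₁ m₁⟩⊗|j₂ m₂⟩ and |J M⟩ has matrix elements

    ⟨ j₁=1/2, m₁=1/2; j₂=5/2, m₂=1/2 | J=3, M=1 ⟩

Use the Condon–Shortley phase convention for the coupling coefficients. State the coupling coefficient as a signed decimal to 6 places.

+0.816497  (= +√(2/3))

√[7·0!1!5!/7! · 1!0!3!2!4!2!] = √(96)
  +(−1)^0/∏(0,0,0,3,1,2)! = 1/12  (running 1/12)
⟨..|..⟩ = √(96)·(1/12) = +0.816497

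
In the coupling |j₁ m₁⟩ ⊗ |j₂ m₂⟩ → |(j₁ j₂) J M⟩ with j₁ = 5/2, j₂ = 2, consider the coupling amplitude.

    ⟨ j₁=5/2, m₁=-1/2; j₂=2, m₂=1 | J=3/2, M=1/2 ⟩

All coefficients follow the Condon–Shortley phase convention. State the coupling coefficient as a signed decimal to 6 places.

+0.487950  (= +√(5/21))

√[4·3!2!1!/7! · 2!3!3!1!2!1!] = √(48/35)
  +(−1)^2/∏(2,1,1,1,1,0)! = 1/2  (running 1/2)
  +(−1)^3/∏(3,0,0,0,2,1)! = -1/12  (running 5/12)
⟨..|..⟩ = √(48/35)·(5/12) = +0.487950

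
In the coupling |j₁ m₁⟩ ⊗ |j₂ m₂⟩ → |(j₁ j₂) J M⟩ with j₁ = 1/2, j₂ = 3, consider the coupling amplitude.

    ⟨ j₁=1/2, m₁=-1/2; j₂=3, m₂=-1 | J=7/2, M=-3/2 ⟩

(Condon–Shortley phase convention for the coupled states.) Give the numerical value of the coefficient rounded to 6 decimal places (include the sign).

+√(5/7) = +0.845154

triangle: 0!×1!×6!/8! = 720/40320
(j±m)!: 0!×1!×2!×4!×2!×5! = 11520
prefactor² = (2J+1)×Δ×N² = 11520/7
  k=0: +1/(0!×0!×1!×2!×0!×4!) = 1/48
Σ = 1/48  ⇒  CG² = 11520/7×(1/48)² = 5/7
CG = +√(5/7) = +0.845154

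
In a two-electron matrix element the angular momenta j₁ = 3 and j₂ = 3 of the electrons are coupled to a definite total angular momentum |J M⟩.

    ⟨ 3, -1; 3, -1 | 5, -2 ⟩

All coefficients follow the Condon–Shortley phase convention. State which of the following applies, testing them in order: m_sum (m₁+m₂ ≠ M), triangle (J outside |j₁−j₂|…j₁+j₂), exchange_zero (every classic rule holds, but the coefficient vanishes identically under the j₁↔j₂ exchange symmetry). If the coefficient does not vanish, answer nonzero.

exchange_zero

m-sum: m₁+m₂ = -1+(-1) = -2, M = -2  ✓
triangle: |j₁−j₂| = 0 ≤ J = 5 ≤ j₁+j₂ = 6  ✓
exchange: j₁=j₂ and m₁=m₂, and (−1)^(j₁+j₂−J) = (−1)^1 = −1 forces ⟨j₁m₁;j₂m₂|JM⟩ = −⟨j₂m₂;j₁m₁|JM⟩ = −⟨j₁m₁;j₂m₂|JM⟩ ⇒ the coefficient vanishes identically
Racah sum check: Σ_k collapses to 0 ⇒ CG = 0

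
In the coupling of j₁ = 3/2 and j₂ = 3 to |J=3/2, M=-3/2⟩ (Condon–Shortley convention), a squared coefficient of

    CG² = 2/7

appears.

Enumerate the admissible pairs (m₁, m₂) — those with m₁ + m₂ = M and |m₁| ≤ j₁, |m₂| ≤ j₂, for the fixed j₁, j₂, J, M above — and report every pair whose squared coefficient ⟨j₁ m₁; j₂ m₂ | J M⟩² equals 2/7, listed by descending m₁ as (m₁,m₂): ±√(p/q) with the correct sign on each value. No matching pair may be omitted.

(1/2,-2): −√(2/7)

Admissible pairs with m₁+m₂ = M = -3/2: (-3/2,0), (-1/2,-1), (1/2,-2), (3/2,-3)
  (m₁,m₂)=(3/2,-3): CG² = 4/7, CG = +√(4/7)
  (m₁,m₂)=(1/2,-2): CG² = 2/7, CG = −√(2/7)   ← matches the target
  (m₁,m₂)=(-1/2,-1): CG² = 4/35, CG = +√(4/35)
  (m₁,m₂)=(-3/2,0): CG² = 1/35, CG = −√(1/35)
Pairs with CG² = 2/7: (1/2,-2): −√(2/7)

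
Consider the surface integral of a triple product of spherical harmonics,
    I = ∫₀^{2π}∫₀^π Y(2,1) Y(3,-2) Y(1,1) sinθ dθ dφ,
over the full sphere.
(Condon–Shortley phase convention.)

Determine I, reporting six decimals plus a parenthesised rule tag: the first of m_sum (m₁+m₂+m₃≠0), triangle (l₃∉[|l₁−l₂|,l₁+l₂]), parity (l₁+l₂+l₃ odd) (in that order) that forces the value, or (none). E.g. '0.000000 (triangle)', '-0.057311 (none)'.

0.261169 (none)

Rules hold: Σm=0, L=6 even, 1≤1≤5.
N = 5·7·3 = 105
Δ = 4!·0!·2!/7! = 1/105
Racah Σ t=2..2: t=2:+1/4 = 1/4
⇒ 3j(2 3 1; 0 0 0)² = 3/35, sgn -1
Racah Σ t=1..1: t=1:−1/12 = -1/12
⇒ 3j(2 3 1; 1 -2 1)² = 2/21, sgn -1
4πI² = N·(3j₀)²·(3jₘ)² = 6/7
I = +1·√(0.857143/4π) = 0.26116903
No selection rule forces the value: the integral is nonzero (none).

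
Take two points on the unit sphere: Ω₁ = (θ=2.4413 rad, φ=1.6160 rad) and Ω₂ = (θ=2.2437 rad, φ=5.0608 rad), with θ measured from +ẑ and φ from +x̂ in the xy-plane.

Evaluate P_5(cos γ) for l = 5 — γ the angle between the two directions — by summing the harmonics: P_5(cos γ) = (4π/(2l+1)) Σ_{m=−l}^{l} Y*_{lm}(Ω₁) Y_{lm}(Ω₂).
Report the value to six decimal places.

Summing Y*_{l m}(θ₁,φ₁)·Y_{l m}(θ₂,φ₂) over m ∈ [−5, 5]; prefactor 4π/(2·5+1) = 1.142397:
  m=-5: Y*=-0.011561+0.050277i  Y=+0.133757-0.023134i  product -0.000383+0.006992i
  m=-4: Y*=-0.190415-0.034810i  Y=-0.060290+0.336760i  product +0.023203-0.062026i
  m=-3: Y*=+0.053353-0.391012i  Y=-0.357227-0.207182i  product -0.100070+0.128626i
  m=-2: Y*=+0.404191+0.036642i  Y=+0.081915-0.068552i  product +0.035621-0.024707i
  m=-1: Y*=+0.000061-0.001339i  Y=-0.108558-0.298869i  product -0.000407+0.000127i
  m=+0: Y*=+0.392667-0.000000i  Y=+0.195730+0.000000i  product +0.076857+0.000000i
  m=+1: Y*=-0.000061-0.001339i  Y=+0.108558-0.298869i  product -0.000407-0.000127i
  m=+2: Y*=+0.404191-0.036642i  Y=+0.081915+0.068552i  product +0.035621+0.024707i
  m=+3: Y*=-0.053353-0.391012i  Y=+0.357227-0.207182i  product -0.100070-0.128626i
  m=+4: Y*=-0.190415+0.034810i  Y=-0.060290-0.336760i  product +0.023203+0.062026i
  m=+5: Y*=+0.011561+0.050277i  Y=-0.133757-0.023134i  product -0.000383-0.006992i
Accumulated sum -0.007216+0.000000i; after 4π/(2l+1) scaling, -0.008243+0.000000i ⇒ P_5 = -0.008243

-0.008243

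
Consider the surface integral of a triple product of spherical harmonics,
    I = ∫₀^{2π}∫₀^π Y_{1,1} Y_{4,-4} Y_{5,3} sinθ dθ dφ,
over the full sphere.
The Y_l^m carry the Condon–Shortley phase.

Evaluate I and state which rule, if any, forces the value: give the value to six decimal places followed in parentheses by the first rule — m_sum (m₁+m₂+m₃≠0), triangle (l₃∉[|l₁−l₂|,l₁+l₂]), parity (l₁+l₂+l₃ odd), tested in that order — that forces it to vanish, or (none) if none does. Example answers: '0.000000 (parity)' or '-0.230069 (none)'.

m-sum 0 ✓  L=10 even ✓  3≤5≤5 ✓
Π(2lᵢ+1) = 3×9×11 = 297
triangle coeff Δ(1,4,5) = 1/495
Σ_t [0,0]: t=0:+1/576 = 1/576
(3j)²=5/99 [(1 4 5; 0 0 0)], sign=-1
Σ_t [0,0]: t=0:+1/80640 = 1/80640
(3j)²=1/495 [(1 4 5; 1 -4 3)], sign=+1
⇒ 4πI² = 1/33
I = (-1)√(1/33/(4π)) = -0.04910640
No selection rule forces the value: the integral is nonzero (none).

-0.049106 (none)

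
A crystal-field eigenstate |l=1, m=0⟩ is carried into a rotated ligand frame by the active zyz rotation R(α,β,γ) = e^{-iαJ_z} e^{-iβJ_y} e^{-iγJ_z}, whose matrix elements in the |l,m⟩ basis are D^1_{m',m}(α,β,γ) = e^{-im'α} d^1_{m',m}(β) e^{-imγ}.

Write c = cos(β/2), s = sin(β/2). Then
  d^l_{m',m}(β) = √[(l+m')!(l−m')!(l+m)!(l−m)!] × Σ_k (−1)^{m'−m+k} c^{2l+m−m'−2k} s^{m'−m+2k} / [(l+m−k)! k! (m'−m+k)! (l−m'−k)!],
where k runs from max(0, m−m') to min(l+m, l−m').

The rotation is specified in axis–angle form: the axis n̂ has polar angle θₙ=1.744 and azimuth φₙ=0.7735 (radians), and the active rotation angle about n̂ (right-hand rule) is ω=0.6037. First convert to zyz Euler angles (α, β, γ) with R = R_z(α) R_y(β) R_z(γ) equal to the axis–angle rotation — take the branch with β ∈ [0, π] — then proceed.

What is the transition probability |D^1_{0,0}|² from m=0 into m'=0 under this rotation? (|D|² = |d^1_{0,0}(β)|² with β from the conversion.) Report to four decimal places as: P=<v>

P=0.6864

Axis–angle → zyz. n̂ = (sinθₙcosφₙ, sinθₙsinφₙ, cosθₙ) = (+0.704765, +0.688190, -0.172339), ω = 0.6037.
R = I cosω + sinω [n̂]ₓ + (1−cosω) n̂n̂ᵀ gives
  R = [+0.911036, +0.183566, +0.369211; -0.012105, +0.906955, -0.421054; -0.412149, +0.379126, +0.828491]
β = atan2(√(R₁₃²+R₂₃²), R₃₃) = 0.594389; α = atan2(R₂₃, R₁₃) mod 2π = 5.432280; γ = atan2(R₃₂, −R₃₁) mod 2π = 0.743688
D^1_{0,0}(5.4323,0.5944,0.7437) = e^{-i·0·5.4323}·d^1_{0,0}(0.5944)·e^{-i·0·0.7437}. Compute d first:
With c≡cos(β/2)=0.956162 and s≡sin(β/2)=0.292839, N=[1·1·1·1]^{1/2}=1.000000
The bounds max(0,m−m')=0 and min(l+m,l−m')=1 give 2 terms
  k=0: (−1)^0·1.0000/(1)·0.9562^2·0.2928^0 = +0.914245
  k=1: (−1)^1·1.0000/(1)·0.9562^0·0.2928^2 = -0.085755
d^1_{0,0}(0.5944) = +0.914245 -0.085755 = +0.828491
|D^1_{0,0}|² = |d^1_{0,0}(β)|² = (+0.828491)² = 0.686397 (the z-rotation phases have unit modulus)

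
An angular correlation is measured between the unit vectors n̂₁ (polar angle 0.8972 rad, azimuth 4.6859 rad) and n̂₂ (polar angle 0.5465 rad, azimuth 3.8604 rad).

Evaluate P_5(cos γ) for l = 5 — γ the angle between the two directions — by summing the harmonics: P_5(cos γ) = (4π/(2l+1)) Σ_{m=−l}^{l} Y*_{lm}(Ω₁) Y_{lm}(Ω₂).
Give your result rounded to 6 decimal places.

Summing Y*_{l m}(θ₁,φ₁)·Y_{l m}(θ₂,φ₂) over m ∈ [−5, 5]; prefactor 4π/(2·5+1) = 1.142397:
  m=-5: (-0.017877, -0.134183) × (0.015825, -0.007692) = (-0.001315, -0.001986)  (running Σ = (-0.001315, -0.001986))
  m=-4: (0.339740, -0.036133) × (-0.088246, -0.024078) = (-0.030851, -0.004992)  (running Σ = (-0.032166, -0.006978))
  m=-3: (0.032808, 0.411976) × (0.149473, 0.225369) = (-0.087942, 0.068973)  (running Σ = (-0.120108, 0.061996))
  m=-2: (-0.107946, 0.005724) × (0.061782, -0.461147) = (-0.004029, 0.050133)  (running Σ = (-0.124138, 0.112128))
  m=-1: (0.008407, 0.317293) × (-0.246709, 0.215860) = (-0.070565, -0.076464)  (running Σ = (-0.194703, 0.035664))
  m=0: (-0.196935, -0.000000) × (-0.252712, 0.000000) = (0.049768, 0.000000)  (running Σ = (-0.144935, 0.035664))
  m=1: (-0.008407, 0.317293) × (0.246709, 0.215860) = (-0.070565, 0.076464)  (running Σ = (-0.215500, 0.112128))
  m=2: (-0.107946, -0.005724) × (0.061782, 0.461147) = (-0.004029, -0.050133)  (running Σ = (-0.219529, 0.061996))
  m=3: (-0.032808, 0.411976) × (-0.149473, 0.225369) = (-0.087942, -0.068973)  (running Σ = (-0.307472, -0.006978))
  m=4: (0.339740, 0.036133) × (-0.088246, 0.024078) = (-0.030851, 0.004992)  (running Σ = (-0.338323, -0.001986))
  m=5: (0.017877, -0.134183) × (-0.015825, -0.007692) = (-0.001315, 0.001986)  (running Σ = (-0.339638, -0.000000))
Σ over m = (-0.339638, -0.000000); ×(4π/11) → (-0.388001, -0.000000). Real part: -0.388001

-0.388001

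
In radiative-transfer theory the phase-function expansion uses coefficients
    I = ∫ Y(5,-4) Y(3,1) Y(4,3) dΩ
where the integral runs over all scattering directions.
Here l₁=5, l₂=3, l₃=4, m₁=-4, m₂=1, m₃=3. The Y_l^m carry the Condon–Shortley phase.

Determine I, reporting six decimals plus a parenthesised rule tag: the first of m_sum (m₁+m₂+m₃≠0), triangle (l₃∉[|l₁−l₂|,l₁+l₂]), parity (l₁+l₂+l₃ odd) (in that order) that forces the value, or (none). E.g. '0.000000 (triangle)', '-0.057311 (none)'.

m-sum 0 ✓  L=12 even ✓  2≤4≤8 ✓
Π(2lᵢ+1) = 11×7×9 = 693
triangle coeff Δ(5,3,4) = 1/180180
Σ_t [1,3]: t=1:−1/576 t=2:+1/144 t=3:−1/576 = 1/288
(3j)²=20/1001 [(5 3 4; 0 0 0)], sign=+1
Σ_t [3,4]: t=3:−1/4320 t=4:+1/5760 = -1/17280
(3j)²=7/4290 [(5 3 4; -4 1 3)], sign=+1
⇒ 4πI² = 42/1859
I = (+1)√(42/1859/(4π)) = 0.04240138
No selection rule forces the value: the integral is nonzero (none).

0.042401 (none)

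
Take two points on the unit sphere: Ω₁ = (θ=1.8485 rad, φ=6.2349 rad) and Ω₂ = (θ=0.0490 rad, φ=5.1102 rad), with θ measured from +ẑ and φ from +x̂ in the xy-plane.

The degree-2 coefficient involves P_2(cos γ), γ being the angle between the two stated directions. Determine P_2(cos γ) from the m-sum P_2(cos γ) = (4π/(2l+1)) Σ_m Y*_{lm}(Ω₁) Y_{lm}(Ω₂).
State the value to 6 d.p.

-0.403610

Term-by-term m-sum for l=2 (normalisation 4π/5 = 2.513274):
  [-2]  conj(Y_{2,-2})(Ω₁) = (0.355578, -0.034446) ; Y_{2,-2}(Ω₂) = (-0.000649, 0.000662) ; Δ = (-0.000208, 0.000258)
  [-1]  conj(Y_{2,-1})(Ω₁) = (-0.203441, 0.009831) ; Y_{2,-1}(Ω₂) = (0.014642, 0.034843) ; Δ = (-0.003321, -0.006945)
  [+0]  conj(Y_{2,0})(Ω₁) = (-0.244280, -0.000000) ; Y_{2,0}(Ω₂) = (0.628513, 0.000000) ; Δ = (-0.153533, -0.000000)
  [+1]  conj(Y_{2,1})(Ω₁) = (0.203441, 0.009831) ; Y_{2,1}(Ω₂) = (-0.014642, 0.034843) ; Δ = (-0.003321, 0.006945)
  [+2]  conj(Y_{2,2})(Ω₁) = (0.355578, 0.034446) ; Y_{2,2}(Ω₂) = (-0.000649, -0.000662) ; Δ = (-0.000208, -0.000258)
Accumulated sum (-0.160591, -0.000000); after 4π/(2l+1) scaling, (-0.403610, -0.000000) ⇒ P_2 = -0.403610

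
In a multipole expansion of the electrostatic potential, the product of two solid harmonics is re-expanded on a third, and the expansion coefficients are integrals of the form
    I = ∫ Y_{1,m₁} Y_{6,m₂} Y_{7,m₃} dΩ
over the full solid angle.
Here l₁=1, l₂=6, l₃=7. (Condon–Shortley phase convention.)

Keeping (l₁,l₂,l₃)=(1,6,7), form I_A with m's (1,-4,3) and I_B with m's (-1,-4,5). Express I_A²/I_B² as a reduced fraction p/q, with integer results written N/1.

Shared (l₁,l₂,l₃)=(1,6,7): N and (l;000)² cancel in I_A²/I_B².
A: Δ = 0!·2!·12!/15! = 1/1365; Racah Σ t=0..0: t=0:+1/14515200 = 1/14515200; ⇒ 3j(1 6 7; 1 -4 3)² = 2/455, sgn +1
B: Δ = 0!·2!·12!/15! = 1/1365; Racah Σ t=0..0: t=0:+1/14515200 = 1/14515200; ⇒ 3j(1 6 7; -1 -4 5)² = 22/455, sgn +1
I_A²/I_B² = (2/455)/(22/455) = 1/11

1/11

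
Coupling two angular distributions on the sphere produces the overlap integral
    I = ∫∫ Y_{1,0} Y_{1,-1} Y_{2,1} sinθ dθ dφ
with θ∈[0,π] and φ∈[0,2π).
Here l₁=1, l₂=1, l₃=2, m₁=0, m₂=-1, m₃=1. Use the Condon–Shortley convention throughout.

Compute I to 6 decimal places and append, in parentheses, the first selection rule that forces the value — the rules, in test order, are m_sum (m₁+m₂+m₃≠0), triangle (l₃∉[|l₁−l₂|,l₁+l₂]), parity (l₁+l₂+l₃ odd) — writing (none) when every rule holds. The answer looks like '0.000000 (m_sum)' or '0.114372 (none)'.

-0.218510 (none)

Rules hold: Σm=0, L=4 even, 0≤2≤2.
N = 3·3·5 = 45
Δ = 0!·2!·2!/5! = 1/30
Racah Σ t=0..0: t=0:+1/1 = 1/1
⇒ 3j(1 1 2; 0 0 0)² = 2/15, sgn +1
Racah Σ t=0..0: t=0:+1/2 = 1/2
⇒ 3j(1 1 2; 0 -1 1)² = 1/10, sgn -1
4πI² = N·(3j₀)²·(3jₘ)² = 3/5
I = -1·√(0.6/4π) = -0.21850969
No selection rule forces the value: the integral is nonzero (none).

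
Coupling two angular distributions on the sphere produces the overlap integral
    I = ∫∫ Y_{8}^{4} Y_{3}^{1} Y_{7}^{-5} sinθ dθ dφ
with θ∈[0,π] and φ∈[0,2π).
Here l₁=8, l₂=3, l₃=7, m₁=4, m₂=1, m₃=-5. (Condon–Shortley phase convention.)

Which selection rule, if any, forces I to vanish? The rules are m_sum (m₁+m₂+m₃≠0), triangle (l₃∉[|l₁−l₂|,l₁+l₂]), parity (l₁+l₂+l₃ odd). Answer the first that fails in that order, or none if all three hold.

m₁+m₂+m₃ = 4 + 1 − 5 = 0  ✓
triangle: |8−3|=5 ≤ l₃=7 ≤ 8+3=11  ✓
parity: l₁+l₂+l₃ = 18 is even  ✓

none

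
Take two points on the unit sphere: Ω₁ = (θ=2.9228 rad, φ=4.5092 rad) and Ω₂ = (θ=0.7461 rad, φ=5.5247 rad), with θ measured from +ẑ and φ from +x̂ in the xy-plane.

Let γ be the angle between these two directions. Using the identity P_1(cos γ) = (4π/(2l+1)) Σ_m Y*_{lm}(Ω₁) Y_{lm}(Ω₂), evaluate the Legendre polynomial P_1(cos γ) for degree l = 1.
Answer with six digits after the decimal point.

-0.639163

Term-by-term m-sum for l=1 (normalisation 4π/3 = 4.188790):
  term(m=-1) = +0.009271-0.014944i   from Y*(Ω₁)=-0.015132-0.073447i, Y(Ω₂)=+0.170229+0.161304i
  term(m=+0) = -0.171132-0.000000i   from Y*(Ω₁)=-0.476954-0.000000i, Y(Ω₂)=+0.358801+0.000000i
  term(m=+1) = +0.009271+0.014944i   from Y*(Ω₁)=+0.015132-0.073447i, Y(Ω₂)=-0.170229+0.161304i
Σ over m = -0.152589+0.000000i; ×(4π/3) → -0.639163+0.000000i. Real part: -0.639163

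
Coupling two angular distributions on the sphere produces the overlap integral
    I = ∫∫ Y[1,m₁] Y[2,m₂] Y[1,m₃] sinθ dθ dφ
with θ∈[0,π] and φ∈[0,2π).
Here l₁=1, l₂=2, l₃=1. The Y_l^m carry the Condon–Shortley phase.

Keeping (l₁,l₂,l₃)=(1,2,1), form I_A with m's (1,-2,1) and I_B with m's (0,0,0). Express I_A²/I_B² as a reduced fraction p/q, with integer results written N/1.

3/2

Shared (l₁,l₂,l₃)=(1,2,1): N and (l;000)² cancel in I_A²/I_B².
A: Δ = 2!·0!·2!/5! = 1/30; Racah Σ t=0..0: t=0:+1/4 = 1/4; ⇒ 3j(1 2 1; 1 -2 1)² = 1/5, sgn +1
B: Δ = 2!·0!·2!/5! = 1/30; Racah Σ t=1..1: t=1:−1/1 = -1/1; ⇒ 3j(1 2 1; 0 0 0)² = 2/15, sgn +1
I_A²/I_B² = (1/5)/(2/15) = 3/2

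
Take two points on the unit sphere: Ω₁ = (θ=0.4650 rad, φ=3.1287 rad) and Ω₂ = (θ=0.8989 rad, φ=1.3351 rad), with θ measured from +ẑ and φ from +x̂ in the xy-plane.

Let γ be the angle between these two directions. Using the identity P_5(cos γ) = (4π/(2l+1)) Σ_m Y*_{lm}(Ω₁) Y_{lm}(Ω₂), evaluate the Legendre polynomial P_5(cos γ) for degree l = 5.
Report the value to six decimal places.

0.135411

Summing Y*_{l m}(θ₁,φ₁)·Y_{l m}(θ₂,φ₂) over m ∈ [−5, 5]; prefactor 4π/(2·5+1) = 1.142397:
  m=-5: Y*=-0.00840 + 0.00054j  Y=0.12593 - 0.05211j  product -0.00103 + 0.00051j
  m=-4: Y*=0.05297 - 0.00273j  Y=0.20140 + 0.27738j  product 0.01143 + 0.01414j
  m=-3: Y*=-0.19295 + 0.00747j  Y=-0.26796 + 0.31360j  product 0.04936 - 0.06251j
  m=-2: Y*=0.42532 - 0.01097j  Y=-0.09350 - 0.04766j  product -0.04029 - 0.01924j
  m=-1: Y*=-0.46225 + 0.00596j  Y=-0.07444 + 0.30998j  product 0.03256 - 0.14373j
  m=+0: Y*=-0.07456 + 0.00000j  Y=-0.19397 + 0.00000j  product 0.01446 + 0.00000j
  m=+1: Y*=0.46225 + 0.00596j  Y=0.07444 + 0.30998j  product 0.03256 + 0.14373j
  m=+2: Y*=0.42532 + 0.01097j  Y=-0.09350 + 0.04766j  product -0.04029 + 0.01924j
  m=+3: Y*=0.19295 + 0.00747j  Y=0.26796 + 0.31360j  product 0.04936 + 0.06251j
  m=+4: Y*=0.05297 + 0.00273j  Y=0.20140 - 0.27738j  product 0.01143 - 0.01414j
  m=+5: Y*=0.00840 + 0.00054j  Y=-0.12593 - 0.05211j  product -0.00103 - 0.00051j
Total Σ_m = 0.11853 + 0.00000j. Multiply by 1.142397: 0.13541 + 0.00000j. P_5(cos γ) = 0.135411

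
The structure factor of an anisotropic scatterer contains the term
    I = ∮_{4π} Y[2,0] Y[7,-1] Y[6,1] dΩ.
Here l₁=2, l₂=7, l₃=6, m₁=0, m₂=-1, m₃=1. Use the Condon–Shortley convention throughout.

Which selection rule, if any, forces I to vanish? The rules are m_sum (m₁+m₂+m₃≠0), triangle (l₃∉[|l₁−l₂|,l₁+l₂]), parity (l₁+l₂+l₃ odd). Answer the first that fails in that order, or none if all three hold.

Σmᵢ = 0  ✓
l₃∈[|l₁−l₂|,l₁+l₂]=[5,9], have l₃=6  ✓
Σlᵢ = 15 ⇒ odd  ✗

parity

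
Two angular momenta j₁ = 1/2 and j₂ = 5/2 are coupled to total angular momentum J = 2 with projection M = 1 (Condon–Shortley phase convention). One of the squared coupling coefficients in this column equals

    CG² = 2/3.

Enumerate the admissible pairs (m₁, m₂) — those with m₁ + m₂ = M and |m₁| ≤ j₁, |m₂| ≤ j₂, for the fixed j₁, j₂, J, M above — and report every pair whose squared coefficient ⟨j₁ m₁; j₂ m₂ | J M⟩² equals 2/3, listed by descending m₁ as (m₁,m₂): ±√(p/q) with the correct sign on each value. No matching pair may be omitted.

(-1/2,3/2): −√(2/3)

Admissible pairs with m₁+m₂ = M = 1: (-1/2,3/2), (1/2,1/2)
  (m₁,m₂)=(1/2,1/2): CG² = 1/3, CG = +√(1/3)
  (m₁,m₂)=(-1/2,3/2): CG² = 2/3, CG = −√(2/3)   ← matches the target
Pairs with CG² = 2/3: (-1/2,3/2): −√(2/3)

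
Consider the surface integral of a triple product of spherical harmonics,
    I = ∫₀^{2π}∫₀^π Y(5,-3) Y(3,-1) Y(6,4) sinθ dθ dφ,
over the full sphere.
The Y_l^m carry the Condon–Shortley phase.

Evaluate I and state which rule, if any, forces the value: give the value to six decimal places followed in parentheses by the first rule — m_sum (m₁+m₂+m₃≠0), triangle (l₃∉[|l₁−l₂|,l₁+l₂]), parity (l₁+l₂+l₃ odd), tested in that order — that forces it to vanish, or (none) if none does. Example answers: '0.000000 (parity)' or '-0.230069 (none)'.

Checks pass: Σm=0; 14 even; l₃=6∈[2,8].
(2·5+1)(2·3+1)(2·6+1) = 1001
Δ: 2! 8! 4! / 15! → 1/675675
sum: t=0:+1/8640 t=1:−1/2304 t=2:+1/8640 = -7/34560
3j²(5 3 6; 0 0 0) = Δ·Π!·Σ² = 7/429  (sign -1)
sum: t=0:+1/322560 t=1:−1/30240 t=2:+1/69120 = -1/64512
3j²(5 3 6; -3 -1 4) = Δ·Π!·Σ² = 10/1001  (sign -1)
combine: 4πI² = 1001·7/429·10/1001 = 70/429
take √, sign +1: I = 0.11395029
No selection rule forces the value: the integral is nonzero (none).

0.113950 (none)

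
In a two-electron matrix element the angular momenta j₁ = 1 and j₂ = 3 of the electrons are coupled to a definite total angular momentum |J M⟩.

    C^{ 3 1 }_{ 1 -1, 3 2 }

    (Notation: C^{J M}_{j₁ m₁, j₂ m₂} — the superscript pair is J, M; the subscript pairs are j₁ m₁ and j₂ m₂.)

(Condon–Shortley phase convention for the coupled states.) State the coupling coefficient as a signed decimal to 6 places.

−√(5/12) ≈ -0.645497

√[7·1!1!5!/8! · 0!2!5!1!4!2!] = √(240)
  +(−1)^1/∏(1,0,1,4,0,1)! = -1/24  (running -1/24)
⟨..|..⟩ = √(240)·(-1/24) = -0.645497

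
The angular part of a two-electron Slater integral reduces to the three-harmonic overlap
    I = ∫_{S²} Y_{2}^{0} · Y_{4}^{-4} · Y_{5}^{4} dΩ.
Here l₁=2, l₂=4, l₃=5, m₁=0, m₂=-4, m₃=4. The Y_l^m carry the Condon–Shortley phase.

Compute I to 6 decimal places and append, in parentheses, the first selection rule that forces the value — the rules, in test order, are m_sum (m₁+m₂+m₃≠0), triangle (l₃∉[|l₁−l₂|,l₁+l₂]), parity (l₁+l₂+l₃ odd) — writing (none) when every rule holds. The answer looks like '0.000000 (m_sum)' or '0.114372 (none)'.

0.000000 (parity)

Σlᵢ=11 odd — θ-integrand is odd under cosθ→−cosθ; I=0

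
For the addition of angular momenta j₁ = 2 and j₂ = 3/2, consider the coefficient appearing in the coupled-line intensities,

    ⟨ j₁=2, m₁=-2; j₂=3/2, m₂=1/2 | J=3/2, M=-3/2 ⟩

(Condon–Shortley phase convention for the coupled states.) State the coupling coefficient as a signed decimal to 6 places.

j₁+j₂−J=2  J+j₁−j₂=2  J−j₁+j₂=1  j₁+j₂+J+1=6
(j₁±m₁, j₂±m₂, J±M) = (0,4,2,1,0,3)
P² = 32/5
sum k=2..2:
  [2] +1/4 = 1/4
S = 1/4
C² = P²·S² = 2/5 ; C = +0.632456

+√(2/5) ≈ +0.632456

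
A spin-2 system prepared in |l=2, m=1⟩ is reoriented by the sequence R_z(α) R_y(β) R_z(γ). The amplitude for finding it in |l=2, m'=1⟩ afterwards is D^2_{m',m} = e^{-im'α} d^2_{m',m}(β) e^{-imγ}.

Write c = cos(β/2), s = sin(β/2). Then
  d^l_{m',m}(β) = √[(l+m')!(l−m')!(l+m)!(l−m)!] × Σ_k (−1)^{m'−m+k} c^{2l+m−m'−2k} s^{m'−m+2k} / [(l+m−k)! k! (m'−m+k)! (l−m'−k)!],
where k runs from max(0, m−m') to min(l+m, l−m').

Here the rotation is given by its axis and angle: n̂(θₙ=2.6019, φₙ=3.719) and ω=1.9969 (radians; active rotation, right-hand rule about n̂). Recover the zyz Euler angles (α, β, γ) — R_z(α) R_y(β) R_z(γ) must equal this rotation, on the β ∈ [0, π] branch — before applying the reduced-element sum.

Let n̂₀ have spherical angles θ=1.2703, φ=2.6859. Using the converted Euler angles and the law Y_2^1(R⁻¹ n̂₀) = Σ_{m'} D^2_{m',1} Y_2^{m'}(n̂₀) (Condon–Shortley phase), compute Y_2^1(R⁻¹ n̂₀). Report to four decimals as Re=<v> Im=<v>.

Re=-0.0211 Im=0.1960

Axis–angle → zyz. n̂ = (sinθₙcosφₙ, sinθₙsinφₙ, cosθₙ) = (-0.430564, -0.280499, -0.857867), ω = 1.9969.
R = I cosω + sinω [n̂]ₓ + (1−cosω) n̂n̂ᵀ gives
  R = [-0.151316, +0.951850, +0.266617; -0.610468, -0.302126, +0.732154; +0.777453, -0.051974, +0.626790]
β = atan2(√(R₁₃²+R₂₃²), R₃₃) = 0.893369; α = atan2(R₂₃, R₁₃) mod 2π = 1.221568; γ = atan2(R₃₂, −R₃₁) mod 2π = 3.208345
Need the full column D^2_{m',1} for m'=−2..2 at α=1.2216, β=0.8934, γ=3.2083.
cos(β/2)=0.901884, sin(β/2)=0.431978
d^2_{-2,1}: single k=3 term ⇒ +0.145400;  D = +0.104868-0.100717i
d^2_{-1,1}: k∈[2..3] ⇒ +0.455350 -0.034821 = +0.420529;  D = -0.169931-0.384666i
d^2_{0,1}: k∈[1..2] ⇒ +0.776228 -0.178078 = +0.598150;  D = -0.596818+0.039899i
d^2_{1,1}: k∈[0..1] ⇒ +0.661612 -0.455350 = +0.206261;  D = -0.057492+0.198087i
d^2_{2,1}: single k=0 term ⇒ -0.633788;  D = -0.511481-0.374265i
Y_2^{m'}(θ=1.2703,φ=2.6859) and Σ D·Y over m':
  (+0.1049-0.1007i)·(+0.2159+0.2785i)  (-0.1699-0.3847i)·(-0.1961-0.0961i)  (-0.5968+0.0399i)·(-0.2325+0.0000i)  (-0.0575+0.1981i)·(+0.1961-0.0961i)  (-0.5115-0.3743i)·(+0.2159-0.2785i)
Y_2^1(R⁻¹ n̂) = -0.021115+0.196007i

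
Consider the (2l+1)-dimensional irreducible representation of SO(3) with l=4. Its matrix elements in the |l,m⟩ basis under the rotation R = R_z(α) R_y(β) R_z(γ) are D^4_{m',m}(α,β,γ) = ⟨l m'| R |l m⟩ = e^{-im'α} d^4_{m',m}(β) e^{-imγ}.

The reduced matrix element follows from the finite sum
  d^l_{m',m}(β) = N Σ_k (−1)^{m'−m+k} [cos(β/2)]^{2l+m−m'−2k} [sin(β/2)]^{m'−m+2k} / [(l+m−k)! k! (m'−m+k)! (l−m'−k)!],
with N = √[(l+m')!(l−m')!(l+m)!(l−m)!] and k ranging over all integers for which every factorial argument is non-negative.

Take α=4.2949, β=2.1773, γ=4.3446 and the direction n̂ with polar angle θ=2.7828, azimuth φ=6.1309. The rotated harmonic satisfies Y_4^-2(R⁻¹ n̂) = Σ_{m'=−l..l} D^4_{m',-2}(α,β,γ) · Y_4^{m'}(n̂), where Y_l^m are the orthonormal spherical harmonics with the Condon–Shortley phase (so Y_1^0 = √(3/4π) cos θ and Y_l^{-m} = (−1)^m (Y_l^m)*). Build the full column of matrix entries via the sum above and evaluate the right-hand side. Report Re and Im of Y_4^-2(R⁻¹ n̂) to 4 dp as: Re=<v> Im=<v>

Re=-0.0066 Im=0.1238

Need the full column D^4_{m',-2} for m'=−4..4 at α=4.2949, β=2.1773, γ=4.3446.
cos(β/2)=0.463682, sin(β/2)=0.886002
d^4_{-4,-2}: single k=2 term ⇒ +0.041283;  D = +0.030596+0.027716i
d^4_{-3,-2}: k∈[1..2] ⇒ +0.015277 -0.167336 = -0.152059;  D = +0.139014-0.061621i
d^4_{-2,-2}: k∈[0..2] ⇒ +0.002137 -0.093621 +0.427278 = +0.335794;  D = +0.000081-0.335794i
d^4_{-1,-2}: k∈[0..2] ⇒ -0.017323 +0.316236 -0.769748 = -0.470835;  D = -0.430349-0.191011i
d^4_{0,-2}: k∈[0..2] ⇒ +0.074014 -0.720624 +0.986663 = +0.340053;  D = -0.252130+0.228181i
d^4_{1,-2}: k∈[0..2] ⇒ -0.210824 +1.154621 -0.843138 = +0.100660;  D = -0.031482-0.095610i
d^4_{2,-2}: k∈[0..2] ⇒ +0.427278 -1.248041 +0.379732 = -0.441032;  D = -0.438855-0.043766i
d^4_{3,-2}: k∈[0..1] ⇒ -0.610968 +0.743577 = +0.132609;  D = -0.065533+0.115285i
d^4_{4,-2}: single k=0 term ⇒ +0.550335;  D = -0.327074-0.442595i
Y_4^{m'}(θ=2.7828,φ=6.1309) and Σ D·Y over m':
  (+0.0306+0.0277i)·(+0.0055+0.0038i)  (+0.1390-0.0616i)·(-0.0455-0.0224i)  (+0.0001-0.3358i)·(+0.2021+0.0635i)  (-0.4303-0.1910i)·(-0.4823-0.0740i)  (-0.2521+0.2282i)·(+0.3808+0.0000i)  (-0.0315-0.0956i)·(+0.4823-0.0740i)  (-0.4389-0.0438i)·(+0.2021-0.0635i)  (-0.0655+0.1153i)·(+0.0455-0.0224i)  (-0.3271-0.4426i)·(+0.0055-0.0038i)
Y_4^-2(R⁻¹ n̂) = -0.006565+0.123759i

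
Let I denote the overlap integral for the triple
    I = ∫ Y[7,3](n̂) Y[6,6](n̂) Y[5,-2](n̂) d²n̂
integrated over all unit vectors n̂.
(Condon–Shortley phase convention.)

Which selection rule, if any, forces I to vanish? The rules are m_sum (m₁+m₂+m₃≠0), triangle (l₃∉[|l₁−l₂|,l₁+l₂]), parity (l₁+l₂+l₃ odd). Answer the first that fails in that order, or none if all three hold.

m_sum

azimuthal sum: 3 + 6 − 2 = 7  ✗
1 ≤ 5 ≤ 13 (triangle on l)
L = 7 + 6 + 5 = 18 (even)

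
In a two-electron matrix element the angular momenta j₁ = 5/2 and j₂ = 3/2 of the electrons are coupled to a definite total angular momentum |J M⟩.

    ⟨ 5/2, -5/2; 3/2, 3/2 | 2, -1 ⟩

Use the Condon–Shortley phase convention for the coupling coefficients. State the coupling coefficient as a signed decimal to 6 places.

+0.597614  (= +√(5/14))

j₁+j₂−J=2  J+j₁−j₂=3  J−j₁+j₂=1  j₁+j₂+J+1=7
(j₁±m₁, j₂±m₂, J±M) = (0,5,3,0,1,3)
P² = 360/7
sum k=2..2:
  [2] +1/12 = 1/12
S = 1/12
C² = P²·S² = 5/14 ; C = +0.597614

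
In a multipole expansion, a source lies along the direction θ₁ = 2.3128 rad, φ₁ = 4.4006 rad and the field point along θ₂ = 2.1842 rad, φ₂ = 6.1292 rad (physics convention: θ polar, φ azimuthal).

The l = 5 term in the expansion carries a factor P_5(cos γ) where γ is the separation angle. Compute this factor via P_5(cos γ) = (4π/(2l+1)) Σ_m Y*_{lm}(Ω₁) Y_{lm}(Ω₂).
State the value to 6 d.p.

Term-by-term m-sum for l=5 (normalisation 4π/11 = 1.142397):
  m=-5: Y*=(-0.100993, -0.001197)  Y=(0.121814, 0.118101)  product (-0.012161, -0.012073)
  m=-4: Y*=(-0.093119, 0.277606)  Y=(-0.308303, -0.218217)  product (0.089287, -0.065267)
  m=-3: Y*=(0.346786, 0.255742)  Y=(0.335644, 0.167113)  product (0.073659, 0.143791)
  m=-2: Y*=(0.186897, -0.134440)  Y=(0.003647, 0.001160)  product (0.000838, -0.000274)
  m=-1: Y*=(0.073431, 0.227833)  Y=(-0.345037, -0.053555)  product (-0.013135, -0.082544)
  m=+0: Y*=(0.302553, -0.000000)  Y=(0.086061, 0.000000)  product (0.026038, 0.000000)
  m=+1: Y*=(-0.073431, 0.227833)  Y=(0.345037, -0.053555)  product (-0.013135, 0.082544)
  m=+2: Y*=(0.186897, 0.134440)  Y=(0.003647, -0.001160)  product (0.000838, 0.000274)
  m=+3: Y*=(-0.346786, 0.255742)  Y=(-0.335644, 0.167113)  product (0.073659, -0.143791)
  m=+4: Y*=(-0.093119, -0.277606)  Y=(-0.308303, 0.218217)  product (0.089287, 0.065267)
  m=+5: Y*=(0.100993, -0.001197)  Y=(-0.121814, 0.118101)  product (-0.012161, 0.012073)
Σ over m = (0.303014, 0.000000); ×(4π/11) → (0.346162, 0.000000). Real part: 0.346162

0.346162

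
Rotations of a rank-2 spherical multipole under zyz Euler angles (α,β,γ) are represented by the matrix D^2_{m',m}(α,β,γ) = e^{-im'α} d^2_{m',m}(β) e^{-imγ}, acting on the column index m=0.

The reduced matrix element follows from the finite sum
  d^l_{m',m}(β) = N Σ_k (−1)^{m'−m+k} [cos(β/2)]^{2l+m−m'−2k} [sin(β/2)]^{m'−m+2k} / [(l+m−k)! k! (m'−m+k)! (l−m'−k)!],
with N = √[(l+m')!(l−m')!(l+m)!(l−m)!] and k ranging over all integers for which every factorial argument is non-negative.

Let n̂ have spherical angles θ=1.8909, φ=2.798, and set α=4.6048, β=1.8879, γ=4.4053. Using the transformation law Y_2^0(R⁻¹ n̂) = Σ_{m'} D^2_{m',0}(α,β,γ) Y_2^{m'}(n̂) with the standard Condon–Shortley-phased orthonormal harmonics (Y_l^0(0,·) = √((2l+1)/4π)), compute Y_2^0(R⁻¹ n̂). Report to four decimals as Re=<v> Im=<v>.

Re=-0.3034 Im=0.0000

Need the full column D^2_{m',0} for m'=−2..2 at α=4.6048, β=1.8879, γ=4.4053.
cos(β/2)=0.586594, sin(β/2)=0.809881
d^2_{-2,0}: single k=2 term ⇒ +0.552832;  D = -0.540083+0.118041i
d^2_{-1,0}: k∈[1..2] ⇒ +0.400414 -0.763268 = -0.362855;  D = +0.038964+0.360757i
d^2_{0,0}: k∈[0..2] ⇒ +0.118399 -0.902771 +0.430215 = -0.354156;  D = -0.354156+0.000000i
d^2_{1,0}: k∈[0..1] ⇒ -0.400414 +0.763268 = +0.362855;  D = -0.038964+0.360757i
d^2_{2,0}: single k=0 term ⇒ +0.552832;  D = -0.540083-0.118041i
Y_2^{m'}(θ=1.8909,φ=2.798) and Σ D·Y over m':
  (-0.5401+0.1180i)·(+0.2690+0.2208i)  (+0.0390+0.3608i)·(+0.2173+0.0777i)  (-0.3542+0.0000i)·(-0.2217+0.0000i)  (-0.0390+0.3608i)·(-0.2173+0.0777i)  (-0.5401-0.1180i)·(+0.2690-0.2208i)
Y_2^0(R⁻¹ n̂) = -0.303361+0.000000i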